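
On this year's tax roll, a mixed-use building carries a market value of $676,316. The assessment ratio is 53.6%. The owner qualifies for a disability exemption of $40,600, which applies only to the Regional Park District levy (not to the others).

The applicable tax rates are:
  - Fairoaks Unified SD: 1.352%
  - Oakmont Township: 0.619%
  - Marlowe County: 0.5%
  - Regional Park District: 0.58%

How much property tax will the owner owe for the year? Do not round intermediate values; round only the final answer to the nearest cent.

Assessed value = $676,316 × 0.536 = $362,505.376
Fairoaks Unified SD: $362,505.376 × 0.01352 = $4,901.07268352
Oakmont Township: $362,505.376 × 0.00619 = $2,243.90827744
Marlowe County: $362,505.376 × 0.005 = $1,812.52688
Regional Park District: ($362,505.376 − $40,600) × 0.0058 = $321,905.376 × 0.0058 = $1,867.0511808
Total = $10,824.55902176

$10,824.56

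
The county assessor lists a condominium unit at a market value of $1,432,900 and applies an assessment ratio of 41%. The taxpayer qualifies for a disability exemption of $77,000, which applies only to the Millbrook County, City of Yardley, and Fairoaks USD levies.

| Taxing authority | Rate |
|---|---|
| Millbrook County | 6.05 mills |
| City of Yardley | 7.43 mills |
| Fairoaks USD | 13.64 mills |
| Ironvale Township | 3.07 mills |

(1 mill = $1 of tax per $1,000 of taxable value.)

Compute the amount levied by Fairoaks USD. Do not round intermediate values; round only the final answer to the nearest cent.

$6,963.07

Assessed value = $1,432,900 × 0.41 = $587,489
Fairoaks USD taxable value = $587,489 − $77,000 = $510,489
Fairoaks USD levy = $510,489 × 0.01364 = $6,963.06996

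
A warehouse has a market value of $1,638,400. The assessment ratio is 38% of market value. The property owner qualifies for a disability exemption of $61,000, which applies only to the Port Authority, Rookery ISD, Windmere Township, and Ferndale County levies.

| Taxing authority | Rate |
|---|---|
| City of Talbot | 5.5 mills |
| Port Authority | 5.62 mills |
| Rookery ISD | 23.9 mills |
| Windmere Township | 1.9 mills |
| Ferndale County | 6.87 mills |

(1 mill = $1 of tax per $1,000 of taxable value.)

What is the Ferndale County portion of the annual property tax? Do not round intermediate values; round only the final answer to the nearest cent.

$3,858.14

Assessed value = $1,638,400 × 0.38 = $622,592
Ferndale County taxable value = $622,592 − $61,000 = $561,592
Ferndale County levy = $561,592 × 0.00687 = $3,858.13704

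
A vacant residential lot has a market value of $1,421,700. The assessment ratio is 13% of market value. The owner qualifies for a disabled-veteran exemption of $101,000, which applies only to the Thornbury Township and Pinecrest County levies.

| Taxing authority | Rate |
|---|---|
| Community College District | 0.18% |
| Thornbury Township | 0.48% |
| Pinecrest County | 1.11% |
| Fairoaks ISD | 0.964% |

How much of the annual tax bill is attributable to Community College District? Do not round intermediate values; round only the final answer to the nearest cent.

$332.68

Assessed value = $1,421,700 × 0.13 = $184,821
Community College District taxable value = $184,821 (exemption does not apply)
Community College District levy = $184,821 × 0.0018 = $332.6778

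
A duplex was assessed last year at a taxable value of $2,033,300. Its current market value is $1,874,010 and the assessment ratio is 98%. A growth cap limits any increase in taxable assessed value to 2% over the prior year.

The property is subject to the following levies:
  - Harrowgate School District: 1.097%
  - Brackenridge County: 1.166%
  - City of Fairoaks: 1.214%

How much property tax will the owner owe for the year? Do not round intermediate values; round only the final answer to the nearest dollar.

Uncapped assessed value = $1,874,010 × 0.98 = $1,836,529.8
Cap limit = $2,033,300 × 1.02 = $2,073,966
Taxable assessed value = min($1,836,529.8, $2,073,966) = $1,836,529.8 (cap does not bind)
Harrowgate School District: $1,836,529.8 × 0.01097 = $20,146.731906
Brackenridge County: $1,836,529.8 × 0.01166 = $21,413.937468
City of Fairoaks: $1,836,529.8 × 0.01214 = $22,295.471772
Total = $63,856.141146

$63,856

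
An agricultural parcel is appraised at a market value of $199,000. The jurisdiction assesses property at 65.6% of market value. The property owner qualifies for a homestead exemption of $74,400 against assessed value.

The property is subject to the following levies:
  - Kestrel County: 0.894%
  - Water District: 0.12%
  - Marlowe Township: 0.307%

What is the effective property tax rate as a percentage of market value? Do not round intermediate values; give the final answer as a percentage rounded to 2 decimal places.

Assessed value = $199,000 × 0.656 = $130,544
Taxable value = $130,544 − $74,400 = $56,144
Kestrel County: $56,144 × 0.00894 = $501.92736
Water District: $56,144 × 0.0012 = $67.3728
Marlowe Township: $56,144 × 0.00307 = $172.36208
Total tax = $741.66224
Effective rate = $741.66224 ÷ $199,000 = 0.37% of market value

0.37%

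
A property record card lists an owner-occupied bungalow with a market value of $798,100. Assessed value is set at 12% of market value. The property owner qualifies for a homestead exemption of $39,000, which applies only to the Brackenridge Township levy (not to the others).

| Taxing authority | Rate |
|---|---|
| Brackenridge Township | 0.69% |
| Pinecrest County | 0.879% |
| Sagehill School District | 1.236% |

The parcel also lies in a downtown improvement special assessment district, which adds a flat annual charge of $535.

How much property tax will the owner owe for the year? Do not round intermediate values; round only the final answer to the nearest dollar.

Assessed value = $798,100 × 0.12 = $95,772
Brackenridge Township: ($95,772 − $39,000) × 0.0069 = $56,772 × 0.0069 = $391.7268
Pinecrest County: $95,772 × 0.00879 = $841.83588
Sagehill School District: $95,772 × 0.01236 = $1,183.74192
Levies subtotal = $2,417.3046
Total = $2,417.3046 + $535 = $2,952.3046

$2,952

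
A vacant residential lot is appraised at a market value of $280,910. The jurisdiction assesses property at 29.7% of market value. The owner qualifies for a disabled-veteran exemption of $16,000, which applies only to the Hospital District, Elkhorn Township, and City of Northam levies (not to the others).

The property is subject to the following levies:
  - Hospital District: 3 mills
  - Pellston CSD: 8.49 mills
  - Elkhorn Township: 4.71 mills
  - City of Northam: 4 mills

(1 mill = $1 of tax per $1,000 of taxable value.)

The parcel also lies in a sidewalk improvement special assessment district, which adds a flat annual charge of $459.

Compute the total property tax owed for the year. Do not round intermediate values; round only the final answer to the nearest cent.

Assessed value = $280,910 × 0.297 = $83,430.27
Hospital District: ($83,430.27 − $16,000) × 0.003 = $67,430.27 × 0.003 = $202.29081
Pellston CSD: $83,430.27 × 0.00849 = $708.3229923
Elkhorn Township: ($83,430.27 − $16,000) × 0.00471 = $67,430.27 × 0.00471 = $317.5965717
City of Northam: ($83,430.27 − $16,000) × 0.004 = $67,430.27 × 0.004 = $269.72108
Levies subtotal = $1,497.931454
Total = $1,497.931454 + $459 = $1,956.931454

$1,956.93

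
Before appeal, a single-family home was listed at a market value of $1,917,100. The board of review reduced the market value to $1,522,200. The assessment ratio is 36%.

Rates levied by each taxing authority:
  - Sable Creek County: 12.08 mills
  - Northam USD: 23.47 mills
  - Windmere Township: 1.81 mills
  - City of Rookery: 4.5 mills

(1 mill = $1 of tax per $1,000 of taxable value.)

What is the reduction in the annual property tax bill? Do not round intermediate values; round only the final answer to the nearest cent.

$5,950.99

Old assessed value = $1,917,100 × 0.36 = $690,156
New assessed value = $1,522,200 × 0.36 = $547,992
Combined rate = 0.01208 + 0.02347 + 0.00181 + 0.0045 = 0.04186
Old tax = $690,156 × 0.04186 = $28,889.93016
New tax = $547,992 × 0.04186 = $22,938.94512
Reduction = $28,889.93016 − $22,938.94512 = $5,950.98504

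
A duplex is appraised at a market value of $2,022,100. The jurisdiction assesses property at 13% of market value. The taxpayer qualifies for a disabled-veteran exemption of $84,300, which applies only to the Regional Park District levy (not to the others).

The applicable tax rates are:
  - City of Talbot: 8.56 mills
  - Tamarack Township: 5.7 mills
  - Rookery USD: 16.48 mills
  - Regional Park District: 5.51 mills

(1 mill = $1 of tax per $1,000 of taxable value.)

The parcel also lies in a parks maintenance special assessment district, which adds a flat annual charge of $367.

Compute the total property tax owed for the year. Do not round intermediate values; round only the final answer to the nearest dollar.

Assessed value = $2,022,100 × 0.13 = $262,873
City of Talbot: $262,873 × 0.00856 = $2,250.19288
Tamarack Township: $262,873 × 0.0057 = $1,498.3761
Rookery USD: $262,873 × 0.01648 = $4,332.14704
Regional Park District: ($262,873 − $84,300) × 0.00551 = $178,573 × 0.00551 = $983.93723
Levies subtotal = $9,064.65325
Total = $9,064.65325 + $367 = $9,431.65325

$9,432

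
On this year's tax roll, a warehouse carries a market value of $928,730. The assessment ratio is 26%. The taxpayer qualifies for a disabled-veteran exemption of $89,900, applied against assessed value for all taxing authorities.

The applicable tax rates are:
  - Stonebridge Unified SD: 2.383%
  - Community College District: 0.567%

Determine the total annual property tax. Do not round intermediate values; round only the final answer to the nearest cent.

Assessed value = $928,730 × 0.26 = $241,469.8
Taxable value = $241,469.8 − $89,900 = $151,569.8
Stonebridge Unified SD: $151,569.8 × 0.02383 = $3,611.908334
Community College District: $151,569.8 × 0.00567 = $859.400766
Total = $3,611.908334 + $859.400766 = $4,471.3091

$4,471.31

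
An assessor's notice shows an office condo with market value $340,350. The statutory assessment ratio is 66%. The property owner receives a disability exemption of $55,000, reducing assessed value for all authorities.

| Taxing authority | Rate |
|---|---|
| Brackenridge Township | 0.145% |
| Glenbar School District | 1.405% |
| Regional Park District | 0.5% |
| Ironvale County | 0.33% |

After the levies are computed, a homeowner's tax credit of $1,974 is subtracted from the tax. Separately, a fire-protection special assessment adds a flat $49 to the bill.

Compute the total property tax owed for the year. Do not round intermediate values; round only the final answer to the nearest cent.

$2,112.22

Assessed value = $340,350 × 0.66 = $224,631
Taxable value = $224,631 − $55,000 = $169,631
Brackenridge Township: $169,631 × 0.00145 = $245.96495
Glenbar School District: $169,631 × 0.01405 = $2,383.31555
Regional Park District: $169,631 × 0.005 = $848.155
Ironvale County: $169,631 × 0.0033 = $559.7823
Levies subtotal = $4,037.2178
After credit = $4,037.2178 − $1,974 = $2,063.2178
Total = $2,063.2178 + $49 = $2,112.2178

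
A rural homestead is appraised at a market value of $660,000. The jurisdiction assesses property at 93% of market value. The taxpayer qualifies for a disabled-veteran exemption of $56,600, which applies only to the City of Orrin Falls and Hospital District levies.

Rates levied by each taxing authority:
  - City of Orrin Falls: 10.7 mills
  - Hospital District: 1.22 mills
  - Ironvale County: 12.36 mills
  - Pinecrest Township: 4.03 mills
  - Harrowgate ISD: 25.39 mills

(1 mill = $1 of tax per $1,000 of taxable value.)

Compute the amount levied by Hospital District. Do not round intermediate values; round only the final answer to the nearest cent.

$679.78

Assessed value = $660,000 × 0.93 = $613,800
Hospital District taxable value = $613,800 − $56,600 = $557,200
Hospital District levy = $557,200 × 0.00122 = $679.784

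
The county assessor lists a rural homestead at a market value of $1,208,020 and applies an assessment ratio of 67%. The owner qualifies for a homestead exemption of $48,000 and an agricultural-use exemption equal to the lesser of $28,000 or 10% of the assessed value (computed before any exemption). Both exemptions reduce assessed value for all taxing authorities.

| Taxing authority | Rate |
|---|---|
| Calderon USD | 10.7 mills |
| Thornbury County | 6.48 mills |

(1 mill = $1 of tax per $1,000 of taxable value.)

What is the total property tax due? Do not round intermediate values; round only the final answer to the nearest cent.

$12,599.36

Assessed value = $1,208,020 × 0.67 = $809,373.4
Agricultural-use exemption = min($28,000, 10% × $809,373.4) = min($28,000, $80,937.34) = $28,000 (dollar cap binds)
Taxable value = $809,373.4 − $48,000 − $28,000 = $733,373.4
Calderon USD: $733,373.4 × 0.0107 = $7,847.09538
Thornbury County: $733,373.4 × 0.00648 = $4,752.259632
Total = $12,599.355012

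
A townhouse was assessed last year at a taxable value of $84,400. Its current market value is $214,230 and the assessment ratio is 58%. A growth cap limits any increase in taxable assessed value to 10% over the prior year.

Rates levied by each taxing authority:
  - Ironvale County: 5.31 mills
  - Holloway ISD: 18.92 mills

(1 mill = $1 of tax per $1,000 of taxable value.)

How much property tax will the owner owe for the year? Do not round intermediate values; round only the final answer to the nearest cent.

$2,249.51

Uncapped assessed value = $214,230 × 0.58 = $124,253.4
Cap limit = $84,400 × 1.1 = $92,840
Taxable assessed value = min($124,253.4, $92,840) = $92,840 (cap binds)
Ironvale County: $92,840 × 0.00531 = $492.9804
Holloway ISD: $92,840 × 0.01892 = $1,756.5328
Total = $2,249.5132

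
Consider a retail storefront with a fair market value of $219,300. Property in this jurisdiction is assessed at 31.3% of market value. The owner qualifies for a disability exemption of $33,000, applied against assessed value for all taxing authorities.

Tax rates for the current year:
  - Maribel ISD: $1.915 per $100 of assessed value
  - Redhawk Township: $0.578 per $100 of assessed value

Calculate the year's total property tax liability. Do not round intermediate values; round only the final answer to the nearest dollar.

$889

Assessed value = $219,300 × 0.313 = $68,640.9
Taxable value = $68,640.9 − $33,000 = $35,640.9
Maribel ISD: $35,640.9 × 0.01915 = $682.523235
Redhawk Township: $35,640.9 × 0.00578 = $206.004402
Total = $682.523235 + $206.004402 = $888.527637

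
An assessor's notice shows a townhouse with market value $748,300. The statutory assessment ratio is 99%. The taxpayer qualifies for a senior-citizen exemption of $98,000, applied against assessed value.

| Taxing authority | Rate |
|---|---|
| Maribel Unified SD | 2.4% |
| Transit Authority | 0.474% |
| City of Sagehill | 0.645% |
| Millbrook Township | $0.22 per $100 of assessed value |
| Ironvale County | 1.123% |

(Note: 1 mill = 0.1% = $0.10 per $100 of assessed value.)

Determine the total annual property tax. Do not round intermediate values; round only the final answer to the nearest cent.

$31,253.76

Assessed value = $748,300 × 0.99 = $740,817
Taxable value = $740,817 − $98,000 = $642,817
Maribel Unified SD: $642,817 × 0.024 = $15,427.608
Transit Authority: $642,817 × 0.00474 = $3,046.95258
City of Sagehill: $642,817 × 0.00645 = $4,146.16965
Millbrook Township: $642,817 × 0.0022 = $1,414.1974
Ironvale County: $642,817 × 0.01123 = $7,218.83491
Total = $31,253.76254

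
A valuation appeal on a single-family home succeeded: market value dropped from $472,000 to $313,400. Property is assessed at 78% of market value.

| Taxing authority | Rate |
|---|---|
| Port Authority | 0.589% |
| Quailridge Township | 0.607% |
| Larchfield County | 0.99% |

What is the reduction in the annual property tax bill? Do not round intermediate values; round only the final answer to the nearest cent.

Old assessed value = $472,000 × 0.78 = $368,160
New assessed value = $313,400 × 0.78 = $244,452
Combined rate = 0.00589 + 0.00607 + 0.0099 = 0.02186
Old tax = $368,160 × 0.02186 = $8,047.9776
New tax = $244,452 × 0.02186 = $5,343.72072
Reduction = $8,047.9776 − $5,343.72072 = $2,704.25688

$2,704.26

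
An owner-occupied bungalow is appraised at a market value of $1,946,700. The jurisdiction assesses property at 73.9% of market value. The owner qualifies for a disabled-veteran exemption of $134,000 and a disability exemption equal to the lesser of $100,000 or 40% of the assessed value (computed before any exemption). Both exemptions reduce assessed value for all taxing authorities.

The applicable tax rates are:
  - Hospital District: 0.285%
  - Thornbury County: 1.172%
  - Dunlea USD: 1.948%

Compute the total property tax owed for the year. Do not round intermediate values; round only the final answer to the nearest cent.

Assessed value = $1,946,700 × 0.739 = $1,438,611.3
Disability exemption = min($100,000, 40% × $1,438,611.3) = min($100,000, $575,444.52) = $100,000 (dollar cap binds)
Taxable value = $1,438,611.3 − $134,000 − $100,000 = $1,204,611.3
Hospital District: $1,204,611.3 × 0.00285 = $3,433.142205
Thornbury County: $1,204,611.3 × 0.01172 = $14,118.044436
Dunlea USD: $1,204,611.3 × 0.01948 = $23,465.828124
Total = $41,017.014765

$41,017.01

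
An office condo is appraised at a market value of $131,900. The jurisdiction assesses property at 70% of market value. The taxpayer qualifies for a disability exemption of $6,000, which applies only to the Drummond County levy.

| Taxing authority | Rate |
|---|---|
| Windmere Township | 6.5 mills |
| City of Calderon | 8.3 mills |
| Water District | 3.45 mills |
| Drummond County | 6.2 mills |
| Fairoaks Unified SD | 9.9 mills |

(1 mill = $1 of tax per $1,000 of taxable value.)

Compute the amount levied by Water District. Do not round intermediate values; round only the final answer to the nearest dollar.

$319

Assessed value = $131,900 × 0.7 = $92,330
Water District taxable value = $92,330 (exemption does not apply)
Water District levy = $92,330 × 0.00345 = $318.5385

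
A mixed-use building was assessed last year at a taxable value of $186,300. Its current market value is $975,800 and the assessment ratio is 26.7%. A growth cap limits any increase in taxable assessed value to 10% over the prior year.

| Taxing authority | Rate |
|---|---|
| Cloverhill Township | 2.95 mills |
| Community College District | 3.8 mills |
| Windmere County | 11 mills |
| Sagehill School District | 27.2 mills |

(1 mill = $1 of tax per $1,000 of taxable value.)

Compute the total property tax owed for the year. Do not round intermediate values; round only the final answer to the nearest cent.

Uncapped assessed value = $975,800 × 0.267 = $260,538.6
Cap limit = $186,300 × 1.1 = $204,930
Taxable assessed value = min($260,538.6, $204,930) = $204,930 (cap binds)
Cloverhill Township: $204,930 × 0.00295 = $604.5435
Community College District: $204,930 × 0.0038 = $778.734
Windmere County: $204,930 × 0.011 = $2,254.23
Sagehill School District: $204,930 × 0.0272 = $5,574.096
Total = $9,211.6035

$9,211.60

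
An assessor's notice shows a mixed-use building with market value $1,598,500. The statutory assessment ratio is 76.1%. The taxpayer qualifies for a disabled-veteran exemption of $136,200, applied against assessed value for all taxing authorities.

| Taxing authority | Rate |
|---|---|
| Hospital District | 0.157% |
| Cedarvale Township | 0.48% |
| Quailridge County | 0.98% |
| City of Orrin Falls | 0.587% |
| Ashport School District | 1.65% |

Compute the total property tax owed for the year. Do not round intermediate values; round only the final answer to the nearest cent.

$41,633.16

Assessed value = $1,598,500 × 0.761 = $1,216,458.5
Taxable value = $1,216,458.5 − $136,200 = $1,080,258.5
Hospital District: $1,080,258.5 × 0.00157 = $1,696.005845
Cedarvale Township: $1,080,258.5 × 0.0048 = $5,185.2408
Quailridge County: $1,080,258.5 × 0.0098 = $10,586.5333
City of Orrin Falls: $1,080,258.5 × 0.00587 = $6,341.117395
Ashport School District: $1,080,258.5 × 0.0165 = $17,824.26525
Total = $1,696.005845 + $5,185.2408 + $10,586.5333 + $6,341.117395 + $17,824.26525 = $41,633.16259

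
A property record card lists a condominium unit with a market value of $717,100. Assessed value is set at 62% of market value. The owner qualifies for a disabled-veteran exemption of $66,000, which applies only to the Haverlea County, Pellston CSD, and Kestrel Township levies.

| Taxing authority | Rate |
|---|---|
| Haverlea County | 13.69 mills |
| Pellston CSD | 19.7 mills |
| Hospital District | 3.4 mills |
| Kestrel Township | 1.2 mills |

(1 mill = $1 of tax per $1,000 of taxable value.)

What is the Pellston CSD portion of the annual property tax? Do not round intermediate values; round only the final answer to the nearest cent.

Assessed value = $717,100 × 0.62 = $444,602
Pellston CSD taxable value = $444,602 − $66,000 = $378,602
Pellston CSD levy = $378,602 × 0.0197 = $7,458.4594

$7,458.46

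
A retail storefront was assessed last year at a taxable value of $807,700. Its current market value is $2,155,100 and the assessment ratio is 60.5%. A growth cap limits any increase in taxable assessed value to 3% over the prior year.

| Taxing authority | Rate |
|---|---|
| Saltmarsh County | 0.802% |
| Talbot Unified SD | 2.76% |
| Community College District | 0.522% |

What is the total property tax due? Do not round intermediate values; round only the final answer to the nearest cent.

$33,976.06

Uncapped assessed value = $2,155,100 × 0.605 = $1,303,835.5
Cap limit = $807,700 × 1.03 = $831,931
Taxable assessed value = min($1,303,835.5, $831,931) = $831,931 (cap binds)
Saltmarsh County: $831,931 × 0.00802 = $6,672.08662
Talbot Unified SD: $831,931 × 0.0276 = $22,961.2956
Community College District: $831,931 × 0.00522 = $4,342.67982
Total = $33,976.06204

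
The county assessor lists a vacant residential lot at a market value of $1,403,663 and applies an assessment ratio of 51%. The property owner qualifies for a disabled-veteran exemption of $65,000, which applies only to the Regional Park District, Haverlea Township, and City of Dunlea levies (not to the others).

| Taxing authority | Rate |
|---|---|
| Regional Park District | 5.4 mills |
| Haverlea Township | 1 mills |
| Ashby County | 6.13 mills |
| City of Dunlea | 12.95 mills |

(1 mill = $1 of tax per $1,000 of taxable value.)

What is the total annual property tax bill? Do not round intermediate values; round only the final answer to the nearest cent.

$16,982.57

Assessed value = $1,403,663 × 0.51 = $715,868.13
Regional Park District: ($715,868.13 − $65,000) × 0.0054 = $650,868.13 × 0.0054 = $3,514.687902
Haverlea Township: ($715,868.13 − $65,000) × 0.001 = $650,868.13 × 0.001 = $650.86813
Ashby County: $715,868.13 × 0.00613 = $4,388.2716369
City of Dunlea: ($715,868.13 − $65,000) × 0.01295 = $650,868.13 × 0.01295 = $8,428.7422835
Total = $16,982.5699524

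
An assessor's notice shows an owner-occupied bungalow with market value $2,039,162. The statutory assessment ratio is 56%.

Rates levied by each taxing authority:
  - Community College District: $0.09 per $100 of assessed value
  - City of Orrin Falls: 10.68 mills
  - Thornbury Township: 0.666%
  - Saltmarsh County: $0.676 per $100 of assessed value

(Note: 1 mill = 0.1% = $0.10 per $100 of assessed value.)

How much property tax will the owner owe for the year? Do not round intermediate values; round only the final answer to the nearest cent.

$28,548.27

Assessed value = $2,039,162 × 0.56 = $1,141,930.72
Community College District: $1,141,930.72 × 0.0009 = $1,027.737648
City of Orrin Falls: $1,141,930.72 × 0.01068 = $12,195.8200896
Thornbury Township: $1,141,930.72 × 0.00666 = $7,605.2585952
Saltmarsh County: $1,141,930.72 × 0.00676 = $7,719.4516672
Total = $28,548.268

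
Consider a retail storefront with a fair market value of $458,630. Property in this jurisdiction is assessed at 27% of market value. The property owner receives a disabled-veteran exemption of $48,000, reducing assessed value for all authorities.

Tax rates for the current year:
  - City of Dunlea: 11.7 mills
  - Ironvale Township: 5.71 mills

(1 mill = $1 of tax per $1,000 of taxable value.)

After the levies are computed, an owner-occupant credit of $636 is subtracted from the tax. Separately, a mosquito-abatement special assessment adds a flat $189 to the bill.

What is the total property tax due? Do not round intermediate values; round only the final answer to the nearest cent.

$873.20

Assessed value = $458,630 × 0.27 = $123,830.1
Taxable value = $123,830.1 − $48,000 = $75,830.1
City of Dunlea: $75,830.1 × 0.0117 = $887.21217
Ironvale Township: $75,830.1 × 0.00571 = $432.989871
Levies subtotal = $1,320.202041
After credit = $1,320.202041 − $636 = $684.202041
Total = $684.202041 + $189 = $873.202041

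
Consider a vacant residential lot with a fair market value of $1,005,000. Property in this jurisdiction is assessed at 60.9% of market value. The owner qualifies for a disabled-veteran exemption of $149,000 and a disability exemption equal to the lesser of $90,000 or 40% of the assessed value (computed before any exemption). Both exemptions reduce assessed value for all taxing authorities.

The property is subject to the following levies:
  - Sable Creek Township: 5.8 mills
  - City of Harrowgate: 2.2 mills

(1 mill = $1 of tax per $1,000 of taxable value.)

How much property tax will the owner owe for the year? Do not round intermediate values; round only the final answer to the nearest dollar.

$2,984

Assessed value = $1,005,000 × 0.609 = $612,045
Disability exemption = min($90,000, 40% × $612,045) = min($90,000, $244,818) = $90,000 (dollar cap binds)
Taxable value = $612,045 − $149,000 − $90,000 = $373,045
Sable Creek Township: $373,045 × 0.0058 = $2,163.661
City of Harrowgate: $373,045 × 0.0022 = $820.699
Total = $2,984.36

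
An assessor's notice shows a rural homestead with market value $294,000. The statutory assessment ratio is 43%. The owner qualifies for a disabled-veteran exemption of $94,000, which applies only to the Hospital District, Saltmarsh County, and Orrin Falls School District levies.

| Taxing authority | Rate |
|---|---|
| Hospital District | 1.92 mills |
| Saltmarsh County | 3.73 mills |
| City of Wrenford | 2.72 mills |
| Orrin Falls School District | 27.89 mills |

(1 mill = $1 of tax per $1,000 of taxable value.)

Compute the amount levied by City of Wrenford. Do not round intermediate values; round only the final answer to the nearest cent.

$343.86

Assessed value = $294,000 × 0.43 = $126,420
City of Wrenford taxable value = $126,420 (exemption does not apply)
City of Wrenford levy = $126,420 × 0.00272 = $343.8624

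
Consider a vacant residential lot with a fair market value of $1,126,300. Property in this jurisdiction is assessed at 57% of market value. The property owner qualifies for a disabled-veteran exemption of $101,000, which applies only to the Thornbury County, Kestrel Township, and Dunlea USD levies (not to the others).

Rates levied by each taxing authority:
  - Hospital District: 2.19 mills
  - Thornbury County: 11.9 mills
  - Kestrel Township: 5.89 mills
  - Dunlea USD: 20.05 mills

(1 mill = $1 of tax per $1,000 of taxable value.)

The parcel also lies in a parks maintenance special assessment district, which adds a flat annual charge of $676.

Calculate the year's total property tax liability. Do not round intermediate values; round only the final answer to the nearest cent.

$22,553.06

Assessed value = $1,126,300 × 0.57 = $641,991
Hospital District: $641,991 × 0.00219 = $1,405.96029
Thornbury County: ($641,991 − $101,000) × 0.0119 = $540,991 × 0.0119 = $6,437.7929
Kestrel Township: ($641,991 − $101,000) × 0.00589 = $540,991 × 0.00589 = $3,186.43699
Dunlea USD: ($641,991 − $101,000) × 0.02005 = $540,991 × 0.02005 = $10,846.86955
Levies subtotal = $21,877.05973
Total = $21,877.05973 + $676 = $22,553.05973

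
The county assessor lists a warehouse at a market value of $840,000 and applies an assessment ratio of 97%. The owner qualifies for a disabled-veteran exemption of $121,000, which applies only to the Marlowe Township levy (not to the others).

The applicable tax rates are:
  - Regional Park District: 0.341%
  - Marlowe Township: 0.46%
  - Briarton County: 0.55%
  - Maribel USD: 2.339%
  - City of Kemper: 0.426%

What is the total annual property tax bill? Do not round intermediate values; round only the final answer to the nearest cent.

Assessed value = $840,000 × 0.97 = $814,800
Regional Park District: $814,800 × 0.00341 = $2,778.468
Marlowe Township: ($814,800 − $121,000) × 0.0046 = $693,800 × 0.0046 = $3,191.48
Briarton County: $814,800 × 0.0055 = $4,481.4
Maribel USD: $814,800 × 0.02339 = $19,058.172
City of Kemper: $814,800 × 0.00426 = $3,471.048
Total = $32,980.568

$32,980.57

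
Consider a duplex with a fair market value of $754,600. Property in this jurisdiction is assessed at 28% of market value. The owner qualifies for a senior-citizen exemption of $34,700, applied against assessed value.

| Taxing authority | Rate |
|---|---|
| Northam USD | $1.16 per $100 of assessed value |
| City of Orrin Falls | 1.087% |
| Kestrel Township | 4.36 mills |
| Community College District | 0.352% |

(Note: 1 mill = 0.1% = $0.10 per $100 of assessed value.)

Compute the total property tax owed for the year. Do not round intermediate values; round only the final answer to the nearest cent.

Assessed value = $754,600 × 0.28 = $211,288
Taxable value = $211,288 − $34,700 = $176,588
Northam USD: $176,588 × 0.0116 = $2,048.4208
City of Orrin Falls: $176,588 × 0.01087 = $1,919.51156
Kestrel Township: $176,588 × 0.00436 = $769.92368
Community College District: $176,588 × 0.00352 = $621.58976
Total = $5,359.4458

$5,359.45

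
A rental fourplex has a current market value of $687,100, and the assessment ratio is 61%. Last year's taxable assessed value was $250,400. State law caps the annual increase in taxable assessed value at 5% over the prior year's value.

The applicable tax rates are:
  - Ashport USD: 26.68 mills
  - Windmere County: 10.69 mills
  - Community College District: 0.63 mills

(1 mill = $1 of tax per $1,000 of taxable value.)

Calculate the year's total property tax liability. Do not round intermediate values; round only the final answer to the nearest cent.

Uncapped assessed value = $687,100 × 0.61 = $419,131
Cap limit = $250,400 × 1.05 = $262,920
Taxable assessed value = min($419,131, $262,920) = $262,920 (cap binds)
Ashport USD: $262,920 × 0.02668 = $7,014.7056
Windmere County: $262,920 × 0.01069 = $2,810.6148
Community College District: $262,920 × 0.00063 = $165.6396
Total = $9,990.96

$9,990.96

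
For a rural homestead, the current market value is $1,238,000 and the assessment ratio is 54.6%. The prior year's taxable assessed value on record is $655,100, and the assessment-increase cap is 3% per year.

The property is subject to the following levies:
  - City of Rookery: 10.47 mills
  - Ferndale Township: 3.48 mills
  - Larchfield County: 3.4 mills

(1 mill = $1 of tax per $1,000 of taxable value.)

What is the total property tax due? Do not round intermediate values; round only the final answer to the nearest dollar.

$11,707

Uncapped assessed value = $1,238,000 × 0.546 = $675,948
Cap limit = $655,100 × 1.03 = $674,753
Taxable assessed value = min($675,948, $674,753) = $674,753 (cap binds)
City of Rookery: $674,753 × 0.01047 = $7,064.66391
Ferndale Township: $674,753 × 0.00348 = $2,348.14044
Larchfield County: $674,753 × 0.0034 = $2,294.1602
Total = $11,706.96455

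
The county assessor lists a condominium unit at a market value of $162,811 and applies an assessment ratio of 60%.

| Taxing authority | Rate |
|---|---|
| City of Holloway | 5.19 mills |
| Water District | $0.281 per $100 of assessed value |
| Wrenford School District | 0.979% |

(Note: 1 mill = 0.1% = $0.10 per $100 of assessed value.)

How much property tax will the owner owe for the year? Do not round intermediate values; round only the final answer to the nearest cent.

Assessed value = $162,811 × 0.6 = $97,686.6
City of Holloway: $97,686.6 × 0.00519 = $506.993454
Water District: $97,686.6 × 0.00281 = $274.499346
Wrenford School District: $97,686.6 × 0.00979 = $956.351814
Total = $1,737.844614

$1,737.84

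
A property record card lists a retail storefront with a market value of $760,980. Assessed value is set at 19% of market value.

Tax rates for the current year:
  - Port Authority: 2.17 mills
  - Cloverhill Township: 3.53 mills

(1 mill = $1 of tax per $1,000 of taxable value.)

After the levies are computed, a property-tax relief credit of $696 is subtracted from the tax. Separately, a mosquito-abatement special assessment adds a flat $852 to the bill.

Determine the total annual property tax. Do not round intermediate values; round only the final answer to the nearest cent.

$980.14

Assessed value = $760,980 × 0.19 = $144,586.2
Port Authority: $144,586.2 × 0.00217 = $313.752054
Cloverhill Township: $144,586.2 × 0.00353 = $510.389286
Levies subtotal = $824.14134
After credit = $824.14134 − $696 = $128.14134
Total = $128.14134 + $852 = $980.14134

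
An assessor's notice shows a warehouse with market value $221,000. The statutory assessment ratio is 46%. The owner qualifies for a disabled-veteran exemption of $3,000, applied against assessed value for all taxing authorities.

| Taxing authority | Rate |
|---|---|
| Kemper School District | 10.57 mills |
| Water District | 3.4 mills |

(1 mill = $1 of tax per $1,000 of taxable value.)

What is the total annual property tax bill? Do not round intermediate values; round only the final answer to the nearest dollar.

Assessed value = $221,000 × 0.46 = $101,660
Taxable value = $101,660 − $3,000 = $98,660
Kemper School District: $98,660 × 0.01057 = $1,042.8362
Water District: $98,660 × 0.0034 = $335.444
Total = $1,042.8362 + $335.444 = $1,378.2802

$1,378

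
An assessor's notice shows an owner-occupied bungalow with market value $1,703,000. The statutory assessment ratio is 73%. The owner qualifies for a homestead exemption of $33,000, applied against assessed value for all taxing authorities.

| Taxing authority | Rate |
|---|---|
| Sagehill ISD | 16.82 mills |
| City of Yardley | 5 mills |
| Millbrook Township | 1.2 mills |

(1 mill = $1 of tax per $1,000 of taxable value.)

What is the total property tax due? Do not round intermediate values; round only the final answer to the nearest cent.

$27,858.57

Assessed value = $1,703,000 × 0.73 = $1,243,190
Taxable value = $1,243,190 − $33,000 = $1,210,190
Sagehill ISD: $1,210,190 × 0.01682 = $20,355.3958
City of Yardley: $1,210,190 × 0.005 = $6,050.95
Millbrook Township: $1,210,190 × 0.0012 = $1,452.228
Total = $20,355.3958 + $6,050.95 + $1,452.228 = $27,858.5738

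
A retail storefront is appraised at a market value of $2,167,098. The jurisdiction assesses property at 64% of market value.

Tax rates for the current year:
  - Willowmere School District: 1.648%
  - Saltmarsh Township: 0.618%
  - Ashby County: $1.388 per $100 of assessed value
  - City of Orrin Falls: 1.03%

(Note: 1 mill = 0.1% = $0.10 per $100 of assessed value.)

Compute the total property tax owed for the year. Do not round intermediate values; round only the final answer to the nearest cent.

Assessed value = $2,167,098 × 0.64 = $1,386,942.72
Willowmere School District: $1,386,942.72 × 0.01648 = $22,856.8160256
Saltmarsh Township: $1,386,942.72 × 0.00618 = $8,571.3060096
Ashby County: $1,386,942.72 × 0.01388 = $19,250.7649536
City of Orrin Falls: $1,386,942.72 × 0.0103 = $14,285.510016
Total = $64,964.3970048

$64,964.40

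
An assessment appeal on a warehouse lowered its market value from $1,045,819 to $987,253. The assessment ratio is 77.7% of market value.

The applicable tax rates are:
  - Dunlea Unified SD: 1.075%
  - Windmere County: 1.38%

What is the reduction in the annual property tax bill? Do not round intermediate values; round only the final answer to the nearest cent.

Old assessed value = $1,045,819 × 0.777 = $812,601.363
New assessed value = $987,253 × 0.777 = $767,095.581
Combined rate = 0.01075 + 0.0138 = 0.02455
Old tax = $812,601.363 × 0.02455 = $19,949.36346165
New tax = $767,095.581 × 0.02455 = $18,832.19651355
Reduction = $19,949.36346165 − $18,832.19651355 = $1,117.1669481

$1,117.17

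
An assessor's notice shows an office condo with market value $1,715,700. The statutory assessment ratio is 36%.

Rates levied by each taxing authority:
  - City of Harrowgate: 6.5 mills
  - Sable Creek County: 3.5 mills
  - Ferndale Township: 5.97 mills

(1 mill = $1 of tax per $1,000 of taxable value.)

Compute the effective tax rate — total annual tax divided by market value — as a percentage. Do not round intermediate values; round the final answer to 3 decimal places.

Assessed value = $1,715,700 × 0.36 = $617,652
City of Harrowgate: $617,652 × 0.0065 = $4,014.738
Sable Creek County: $617,652 × 0.0035 = $2,161.782
Ferndale Township: $617,652 × 0.00597 = $3,687.38244
Total tax = $9,863.90244
Effective rate = $9,863.90244 ÷ $1,715,700 = 0.575% of market value

0.575%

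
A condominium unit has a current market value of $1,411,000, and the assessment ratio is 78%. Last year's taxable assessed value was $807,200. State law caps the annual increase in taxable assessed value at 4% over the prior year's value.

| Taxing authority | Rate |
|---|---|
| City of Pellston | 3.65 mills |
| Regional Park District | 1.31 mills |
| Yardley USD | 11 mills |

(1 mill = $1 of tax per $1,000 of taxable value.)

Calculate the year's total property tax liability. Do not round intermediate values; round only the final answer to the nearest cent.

$13,398.23

Uncapped assessed value = $1,411,000 × 0.78 = $1,100,580
Cap limit = $807,200 × 1.04 = $839,488
Taxable assessed value = min($1,100,580, $839,488) = $839,488 (cap binds)
City of Pellston: $839,488 × 0.00365 = $3,064.1312
Regional Park District: $839,488 × 0.00131 = $1,099.72928
Yardley USD: $839,488 × 0.011 = $9,234.368
Total = $13,398.22848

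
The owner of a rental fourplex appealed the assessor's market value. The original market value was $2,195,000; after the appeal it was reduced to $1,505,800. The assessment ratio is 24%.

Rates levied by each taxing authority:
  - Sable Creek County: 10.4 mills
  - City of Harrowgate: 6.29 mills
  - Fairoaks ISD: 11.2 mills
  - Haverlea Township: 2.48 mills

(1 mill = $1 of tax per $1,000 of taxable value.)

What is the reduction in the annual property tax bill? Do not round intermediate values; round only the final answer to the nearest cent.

Old assessed value = $2,195,000 × 0.24 = $526,800
New assessed value = $1,505,800 × 0.24 = $361,392
Combined rate = 0.0104 + 0.00629 + 0.0112 + 0.00248 = 0.03037
Old tax = $526,800 × 0.03037 = $15,998.916
New tax = $361,392 × 0.03037 = $10,975.47504
Reduction = $15,998.916 − $10,975.47504 = $5,023.44096

$5,023.44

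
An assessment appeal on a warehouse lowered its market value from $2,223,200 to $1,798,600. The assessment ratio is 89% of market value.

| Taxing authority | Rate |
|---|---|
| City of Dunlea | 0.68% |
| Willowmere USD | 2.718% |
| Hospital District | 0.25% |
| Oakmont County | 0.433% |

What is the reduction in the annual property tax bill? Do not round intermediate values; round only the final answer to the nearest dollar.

Old assessed value = $2,223,200 × 0.89 = $1,978,648
New assessed value = $1,798,600 × 0.89 = $1,600,754
Combined rate = 0.0068 + 0.02718 + 0.0025 + 0.00433 = 0.04081
Old tax = $1,978,648 × 0.04081 = $80,748.62488
New tax = $1,600,754 × 0.04081 = $65,326.77074
Reduction = $80,748.62488 − $65,326.77074 = $15,421.85414

$15,422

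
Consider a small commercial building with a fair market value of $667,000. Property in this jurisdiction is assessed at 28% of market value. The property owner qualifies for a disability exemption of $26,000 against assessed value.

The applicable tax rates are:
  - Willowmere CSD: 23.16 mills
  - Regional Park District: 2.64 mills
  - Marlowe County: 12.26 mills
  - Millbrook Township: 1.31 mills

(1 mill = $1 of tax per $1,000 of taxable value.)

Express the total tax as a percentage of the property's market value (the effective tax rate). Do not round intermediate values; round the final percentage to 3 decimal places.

0.949%

Assessed value = $667,000 × 0.28 = $186,760
Taxable value = $186,760 − $26,000 = $160,760
Willowmere CSD: $160,760 × 0.02316 = $3,723.2016
Regional Park District: $160,760 × 0.00264 = $424.4064
Marlowe County: $160,760 × 0.01226 = $1,970.9176
Millbrook Township: $160,760 × 0.00131 = $210.5956
Total tax = $6,329.1212
Effective rate = $6,329.1212 ÷ $667,000 = 0.949% of market value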